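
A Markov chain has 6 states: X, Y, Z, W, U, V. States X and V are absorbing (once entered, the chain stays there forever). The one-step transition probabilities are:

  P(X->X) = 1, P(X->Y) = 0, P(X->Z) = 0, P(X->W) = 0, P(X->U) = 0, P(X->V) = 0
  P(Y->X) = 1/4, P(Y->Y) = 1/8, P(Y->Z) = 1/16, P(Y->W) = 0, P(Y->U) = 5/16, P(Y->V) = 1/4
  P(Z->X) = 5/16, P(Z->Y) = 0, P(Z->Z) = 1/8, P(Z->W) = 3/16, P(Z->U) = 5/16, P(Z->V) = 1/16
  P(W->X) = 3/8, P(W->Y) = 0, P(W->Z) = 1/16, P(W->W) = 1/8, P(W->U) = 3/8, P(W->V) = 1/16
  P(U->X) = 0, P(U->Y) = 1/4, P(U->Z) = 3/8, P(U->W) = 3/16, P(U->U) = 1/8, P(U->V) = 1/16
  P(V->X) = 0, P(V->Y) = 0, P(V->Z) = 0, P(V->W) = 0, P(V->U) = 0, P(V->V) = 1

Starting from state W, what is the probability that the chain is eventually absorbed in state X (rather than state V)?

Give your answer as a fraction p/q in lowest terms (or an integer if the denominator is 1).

Let a_i = P(absorbed in X | start in state i).
Boundary conditions: a_X = 1, a_V = 0.
For each transient state i, a_i = sum_j P(i->j) * a_j:
  a_Y = 1/4*a_X + 1/8*a_Y + 1/16*a_Z + 0*a_W + 5/16*a_U + 1/4*a_V
  a_Z = 5/16*a_X + 0*a_Y + 1/8*a_Z + 3/16*a_W + 5/16*a_U + 1/16*a_V
  a_W = 3/8*a_X + 0*a_Y + 1/16*a_Z + 1/8*a_W + 3/8*a_U + 1/16*a_V
  a_U = 0*a_X + 1/4*a_Y + 3/8*a_Z + 3/16*a_W + 1/8*a_U + 1/16*a_V

Substituting a_X = 1 and a_V = 0, rearrange to (I - Q) a = r where r[i] = P(i -> X):
  [7/8, -1/16, 0, -5/16] . (a_Y, a_Z, a_W, a_U) = 1/4
  [0, 7/8, -3/16, -5/16] . (a_Y, a_Z, a_W, a_U) = 5/16
  [0, -1/16, 7/8, -3/8] . (a_Y, a_Z, a_W, a_U) = 3/8
  [-1/4, -3/8, -3/16, 7/8] . (a_Y, a_Z, a_W, a_U) = 0

Solving yields:
  a_Y = 12835/22486
  a_Z = 8448/11243
  a_W = 8544/11243
  a_U = 7285/11243

Starting state is W, so the absorption probability is a_W = 8544/11243.

Answer: 8544/11243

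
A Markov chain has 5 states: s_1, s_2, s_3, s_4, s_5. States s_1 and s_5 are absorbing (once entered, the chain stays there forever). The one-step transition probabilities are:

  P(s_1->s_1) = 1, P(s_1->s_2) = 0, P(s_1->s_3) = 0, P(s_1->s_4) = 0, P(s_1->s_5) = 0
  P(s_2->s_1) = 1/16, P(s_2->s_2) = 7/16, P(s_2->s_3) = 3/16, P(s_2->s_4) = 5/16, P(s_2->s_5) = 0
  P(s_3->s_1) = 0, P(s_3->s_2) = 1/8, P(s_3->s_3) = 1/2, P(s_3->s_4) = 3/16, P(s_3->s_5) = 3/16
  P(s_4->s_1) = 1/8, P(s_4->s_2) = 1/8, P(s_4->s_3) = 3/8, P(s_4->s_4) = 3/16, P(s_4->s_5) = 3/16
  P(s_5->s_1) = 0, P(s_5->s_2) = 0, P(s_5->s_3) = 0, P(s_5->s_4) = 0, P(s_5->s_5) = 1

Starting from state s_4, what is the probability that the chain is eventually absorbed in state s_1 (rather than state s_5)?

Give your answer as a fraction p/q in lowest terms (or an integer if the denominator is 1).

Answer: 80/269

Derivation:
Let a_i = P(absorbed in s_1 | start in state i).
Boundary conditions: a_s_1 = 1, a_s_5 = 0.
For each transient state i, a_i = sum_j P(i->j) * a_j:
  a_s_2 = 1/16*a_s_1 + 7/16*a_s_2 + 3/16*a_s_3 + 5/16*a_s_4 + 0*a_s_5
  a_s_3 = 0*a_s_1 + 1/8*a_s_2 + 1/2*a_s_3 + 3/16*a_s_4 + 3/16*a_s_5
  a_s_4 = 1/8*a_s_1 + 1/8*a_s_2 + 3/8*a_s_3 + 3/16*a_s_4 + 3/16*a_s_5

Substituting a_s_1 = 1 and a_s_5 = 0, rearrange to (I - Q) a = r where r[i] = P(i -> s_1):
  [9/16, -3/16, -5/16] . (a_s_2, a_s_3, a_s_4) = 1/16
  [-1/8, 1/2, -3/16] . (a_s_2, a_s_3, a_s_4) = 0
  [-1/8, -3/8, 13/16] . (a_s_2, a_s_3, a_s_4) = 1/8

Solving yields:
  a_s_2 = 92/269
  a_s_3 = 53/269
  a_s_4 = 80/269

Starting state is s_4, so the absorption probability is a_s_4 = 80/269.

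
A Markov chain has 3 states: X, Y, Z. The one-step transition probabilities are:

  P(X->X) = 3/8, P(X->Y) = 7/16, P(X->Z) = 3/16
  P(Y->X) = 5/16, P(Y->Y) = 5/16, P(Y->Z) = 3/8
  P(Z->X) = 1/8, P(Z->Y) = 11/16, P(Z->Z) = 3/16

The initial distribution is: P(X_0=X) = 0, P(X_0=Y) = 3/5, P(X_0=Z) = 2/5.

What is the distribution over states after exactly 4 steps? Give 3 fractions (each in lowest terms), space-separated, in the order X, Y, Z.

Answer: 11417/40960 18413/40960 1113/4096

Derivation:
Propagating the distribution step by step (d_{t+1} = d_t * P):
d_0 = (X=0, Y=3/5, Z=2/5)
  d_1[X] = 0*3/8 + 3/5*5/16 + 2/5*1/8 = 19/80
  d_1[Y] = 0*7/16 + 3/5*5/16 + 2/5*11/16 = 37/80
  d_1[Z] = 0*3/16 + 3/5*3/8 + 2/5*3/16 = 3/10
d_1 = (X=19/80, Y=37/80, Z=3/10)
  d_2[X] = 19/80*3/8 + 37/80*5/16 + 3/10*1/8 = 347/1280
  d_2[Y] = 19/80*7/16 + 37/80*5/16 + 3/10*11/16 = 291/640
  d_2[Z] = 19/80*3/16 + 37/80*3/8 + 3/10*3/16 = 351/1280
d_2 = (X=347/1280, Y=291/640, Z=351/1280)
  d_3[X] = 347/1280*3/8 + 291/640*5/16 + 351/1280*1/8 = 2847/10240
  d_3[Y] = 347/1280*7/16 + 291/640*5/16 + 351/1280*11/16 = 115/256
  d_3[Z] = 347/1280*3/16 + 291/640*3/8 + 351/1280*3/16 = 2793/10240
d_3 = (X=2847/10240, Y=115/256, Z=2793/10240)
  d_4[X] = 2847/10240*3/8 + 115/256*5/16 + 2793/10240*1/8 = 11417/40960
  d_4[Y] = 2847/10240*7/16 + 115/256*5/16 + 2793/10240*11/16 = 18413/40960
  d_4[Z] = 2847/10240*3/16 + 115/256*3/8 + 2793/10240*3/16 = 1113/4096
d_4 = (X=11417/40960, Y=18413/40960, Z=1113/4096)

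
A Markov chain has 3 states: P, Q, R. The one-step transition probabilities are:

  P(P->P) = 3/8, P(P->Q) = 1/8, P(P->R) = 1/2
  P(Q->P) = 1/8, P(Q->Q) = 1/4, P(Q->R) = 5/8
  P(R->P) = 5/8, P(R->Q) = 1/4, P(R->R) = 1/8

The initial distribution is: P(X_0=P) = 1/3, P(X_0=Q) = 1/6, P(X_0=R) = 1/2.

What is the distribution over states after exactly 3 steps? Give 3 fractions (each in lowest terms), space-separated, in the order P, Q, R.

Answer: 41/96 51/256 287/768

Derivation:
Propagating the distribution step by step (d_{t+1} = d_t * P):
d_0 = (P=1/3, Q=1/6, R=1/2)
  d_1[P] = 1/3*3/8 + 1/6*1/8 + 1/2*5/8 = 11/24
  d_1[Q] = 1/3*1/8 + 1/6*1/4 + 1/2*1/4 = 5/24
  d_1[R] = 1/3*1/2 + 1/6*5/8 + 1/2*1/8 = 1/3
d_1 = (P=11/24, Q=5/24, R=1/3)
  d_2[P] = 11/24*3/8 + 5/24*1/8 + 1/3*5/8 = 13/32
  d_2[Q] = 11/24*1/8 + 5/24*1/4 + 1/3*1/4 = 37/192
  d_2[R] = 11/24*1/2 + 5/24*5/8 + 1/3*1/8 = 77/192
d_2 = (P=13/32, Q=37/192, R=77/192)
  d_3[P] = 13/32*3/8 + 37/192*1/8 + 77/192*5/8 = 41/96
  d_3[Q] = 13/32*1/8 + 37/192*1/4 + 77/192*1/4 = 51/256
  d_3[R] = 13/32*1/2 + 37/192*5/8 + 77/192*1/8 = 287/768
d_3 = (P=41/96, Q=51/256, R=287/768)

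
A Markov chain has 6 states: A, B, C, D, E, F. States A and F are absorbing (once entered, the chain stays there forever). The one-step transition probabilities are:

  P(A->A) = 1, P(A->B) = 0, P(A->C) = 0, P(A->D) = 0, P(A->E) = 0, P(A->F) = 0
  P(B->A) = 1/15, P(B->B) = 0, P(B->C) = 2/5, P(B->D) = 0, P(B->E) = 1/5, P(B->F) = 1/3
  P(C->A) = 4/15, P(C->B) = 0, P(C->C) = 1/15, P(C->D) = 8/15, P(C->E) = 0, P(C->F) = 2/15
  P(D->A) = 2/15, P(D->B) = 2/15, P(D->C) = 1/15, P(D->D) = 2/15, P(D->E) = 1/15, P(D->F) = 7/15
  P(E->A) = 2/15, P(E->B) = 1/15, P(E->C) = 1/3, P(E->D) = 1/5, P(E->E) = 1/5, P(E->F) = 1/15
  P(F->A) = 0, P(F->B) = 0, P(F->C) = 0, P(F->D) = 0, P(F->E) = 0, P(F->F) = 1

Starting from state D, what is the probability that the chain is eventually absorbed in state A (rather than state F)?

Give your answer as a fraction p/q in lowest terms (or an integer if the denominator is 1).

Let a_i = P(absorbed in A | start in state i).
Boundary conditions: a_A = 1, a_F = 0.
For each transient state i, a_i = sum_j P(i->j) * a_j:
  a_B = 1/15*a_A + 0*a_B + 2/5*a_C + 0*a_D + 1/5*a_E + 1/3*a_F
  a_C = 4/15*a_A + 0*a_B + 1/15*a_C + 8/15*a_D + 0*a_E + 2/15*a_F
  a_D = 2/15*a_A + 2/15*a_B + 1/15*a_C + 2/15*a_D + 1/15*a_E + 7/15*a_F
  a_E = 2/15*a_A + 1/15*a_B + 1/3*a_C + 1/5*a_D + 1/5*a_E + 1/15*a_F

Substituting a_A = 1 and a_F = 0, rearrange to (I - Q) a = r where r[i] = P(i -> A):
  [1, -2/5, 0, -1/5] . (a_B, a_C, a_D, a_E) = 1/15
  [0, 14/15, -8/15, 0] . (a_B, a_C, a_D, a_E) = 4/15
  [-2/15, -1/15, 13/15, -1/15] . (a_B, a_C, a_D, a_E) = 2/15
  [-1/15, -1/3, -1/5, 4/5] . (a_B, a_C, a_D, a_E) = 2/15

Solving yields:
  a_B = 4639/13938
  a_C = 3080/6969
  a_D = 3811/13938
  a_E = 6229/13938

Starting state is D, so the absorption probability is a_D = 3811/13938.

Answer: 3811/13938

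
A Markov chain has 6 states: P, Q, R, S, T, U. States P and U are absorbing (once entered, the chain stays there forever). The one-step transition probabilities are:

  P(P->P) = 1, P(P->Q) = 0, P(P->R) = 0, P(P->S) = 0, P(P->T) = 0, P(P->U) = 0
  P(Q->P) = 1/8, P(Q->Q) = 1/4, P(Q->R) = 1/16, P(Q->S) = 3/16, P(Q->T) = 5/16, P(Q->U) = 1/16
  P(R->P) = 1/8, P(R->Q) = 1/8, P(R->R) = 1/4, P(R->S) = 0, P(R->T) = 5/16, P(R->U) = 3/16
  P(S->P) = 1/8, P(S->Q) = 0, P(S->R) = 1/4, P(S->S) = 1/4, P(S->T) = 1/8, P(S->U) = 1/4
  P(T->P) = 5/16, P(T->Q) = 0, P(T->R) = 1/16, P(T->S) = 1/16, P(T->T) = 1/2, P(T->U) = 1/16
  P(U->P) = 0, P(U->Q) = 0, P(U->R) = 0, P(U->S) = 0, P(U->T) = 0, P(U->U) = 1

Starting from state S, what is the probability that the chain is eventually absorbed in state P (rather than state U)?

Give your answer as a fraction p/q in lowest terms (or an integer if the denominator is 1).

Answer: 82/167

Derivation:
Let a_i = P(absorbed in P | start in state i).
Boundary conditions: a_P = 1, a_U = 0.
For each transient state i, a_i = sum_j P(i->j) * a_j:
  a_Q = 1/8*a_P + 1/4*a_Q + 1/16*a_R + 3/16*a_S + 5/16*a_T + 1/16*a_U
  a_R = 1/8*a_P + 1/8*a_Q + 1/4*a_R + 0*a_S + 5/16*a_T + 3/16*a_U
  a_S = 1/8*a_P + 0*a_Q + 1/4*a_R + 1/4*a_S + 1/8*a_T + 1/4*a_U
  a_T = 5/16*a_P + 0*a_Q + 1/16*a_R + 1/16*a_S + 1/2*a_T + 1/16*a_U

Substituting a_P = 1 and a_U = 0, rearrange to (I - Q) a = r where r[i] = P(i -> P):
  [3/4, -1/16, -3/16, -5/16] . (a_Q, a_R, a_S, a_T) = 1/8
  [-1/8, 3/4, 0, -5/16] . (a_Q, a_R, a_S, a_T) = 1/8
  [0, -1/4, 3/4, -1/8] . (a_Q, a_R, a_S, a_T) = 1/8
  [0, -1/16, -1/16, 1/2] . (a_Q, a_R, a_S, a_T) = 5/16

Solving yields:
  a_Q = 219/334
  a_R = 99/167
  a_S = 82/167
  a_T = 127/167

Starting state is S, so the absorption probability is a_S = 82/167.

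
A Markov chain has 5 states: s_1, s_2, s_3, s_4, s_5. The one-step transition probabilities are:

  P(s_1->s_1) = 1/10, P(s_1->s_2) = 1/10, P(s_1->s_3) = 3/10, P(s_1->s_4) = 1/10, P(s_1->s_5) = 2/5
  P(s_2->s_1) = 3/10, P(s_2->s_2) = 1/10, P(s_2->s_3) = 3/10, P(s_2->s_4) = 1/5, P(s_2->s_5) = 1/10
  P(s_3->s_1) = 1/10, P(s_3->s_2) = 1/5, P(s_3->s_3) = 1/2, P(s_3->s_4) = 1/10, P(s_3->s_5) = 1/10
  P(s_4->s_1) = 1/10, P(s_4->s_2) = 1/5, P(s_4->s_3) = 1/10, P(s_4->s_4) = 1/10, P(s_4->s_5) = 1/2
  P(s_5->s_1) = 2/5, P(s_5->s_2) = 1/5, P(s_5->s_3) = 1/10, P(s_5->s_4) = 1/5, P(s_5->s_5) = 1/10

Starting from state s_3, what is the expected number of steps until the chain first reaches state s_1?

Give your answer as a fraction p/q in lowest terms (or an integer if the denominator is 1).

Let h_i = expected steps to first reach s_1 from state i.
Boundary: h_s_1 = 0.
First-step equations for the other states:
  h_s_2 = 1 + 3/10*h_s_1 + 1/10*h_s_2 + 3/10*h_s_3 + 1/5*h_s_4 + 1/10*h_s_5
  h_s_3 = 1 + 1/10*h_s_1 + 1/5*h_s_2 + 1/2*h_s_3 + 1/10*h_s_4 + 1/10*h_s_5
  h_s_4 = 1 + 1/10*h_s_1 + 1/5*h_s_2 + 1/10*h_s_3 + 1/10*h_s_4 + 1/2*h_s_5
  h_s_5 = 1 + 2/5*h_s_1 + 1/5*h_s_2 + 1/10*h_s_3 + 1/5*h_s_4 + 1/10*h_s_5

Substituting h_s_1 = 0 and rearranging gives the linear system (I - Q) h = 1:
  [9/10, -3/10, -1/5, -1/10] . (h_s_2, h_s_3, h_s_4, h_s_5) = 1
  [-1/5, 1/2, -1/10, -1/10] . (h_s_2, h_s_3, h_s_4, h_s_5) = 1
  [-1/5, -1/10, 9/10, -1/2] . (h_s_2, h_s_3, h_s_4, h_s_5) = 1
  [-1/5, -1/10, -1/5, 9/10] . (h_s_2, h_s_3, h_s_4, h_s_5) = 1

Solving yields:
  h_s_2 = 1420/321
  h_s_3 = 1760/321
  h_s_4 = 1540/321
  h_s_5 = 1210/321

Starting state is s_3, so the expected hitting time is h_s_3 = 1760/321.

Answer: 1760/321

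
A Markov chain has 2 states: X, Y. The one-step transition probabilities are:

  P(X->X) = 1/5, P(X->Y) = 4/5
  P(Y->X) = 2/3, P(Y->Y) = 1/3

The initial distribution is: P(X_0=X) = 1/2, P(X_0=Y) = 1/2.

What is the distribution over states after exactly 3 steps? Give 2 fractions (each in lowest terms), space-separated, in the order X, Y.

Propagating the distribution step by step (d_{t+1} = d_t * P):
d_0 = (X=1/2, Y=1/2)
  d_1[X] = 1/2*1/5 + 1/2*2/3 = 13/30
  d_1[Y] = 1/2*4/5 + 1/2*1/3 = 17/30
d_1 = (X=13/30, Y=17/30)
  d_2[X] = 13/30*1/5 + 17/30*2/3 = 209/450
  d_2[Y] = 13/30*4/5 + 17/30*1/3 = 241/450
d_2 = (X=209/450, Y=241/450)
  d_3[X] = 209/450*1/5 + 241/450*2/3 = 3037/6750
  d_3[Y] = 209/450*4/5 + 241/450*1/3 = 3713/6750
d_3 = (X=3037/6750, Y=3713/6750)

Answer: 3037/6750 3713/6750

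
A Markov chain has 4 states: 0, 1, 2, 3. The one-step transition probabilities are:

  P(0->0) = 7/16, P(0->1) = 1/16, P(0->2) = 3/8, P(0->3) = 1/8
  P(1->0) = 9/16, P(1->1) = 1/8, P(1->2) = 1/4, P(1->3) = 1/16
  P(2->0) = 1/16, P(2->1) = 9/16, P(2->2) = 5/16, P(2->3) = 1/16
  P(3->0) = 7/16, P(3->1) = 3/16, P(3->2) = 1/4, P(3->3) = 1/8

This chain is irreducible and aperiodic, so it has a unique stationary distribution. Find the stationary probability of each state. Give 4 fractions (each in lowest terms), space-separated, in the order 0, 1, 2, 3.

Answer: 101/288 59/240 677/2160 389/4320

Derivation:
The stationary distribution satisfies pi = pi * P, i.e.:
  pi_0 = 7/16*pi_0 + 9/16*pi_1 + 1/16*pi_2 + 7/16*pi_3
  pi_1 = 1/16*pi_0 + 1/8*pi_1 + 9/16*pi_2 + 3/16*pi_3
  pi_2 = 3/8*pi_0 + 1/4*pi_1 + 5/16*pi_2 + 1/4*pi_3
  pi_3 = 1/8*pi_0 + 1/16*pi_1 + 1/16*pi_2 + 1/8*pi_3
with normalization: pi_0 + pi_1 + pi_2 + pi_3 = 1.

Using the first 3 balance equations plus normalization, the linear system A*pi = b is:
  [-9/16, 9/16, 1/16, 7/16] . pi = 0
  [1/16, -7/8, 9/16, 3/16] . pi = 0
  [3/8, 1/4, -11/16, 1/4] . pi = 0
  [1, 1, 1, 1] . pi = 1

Solving yields:
  pi_0 = 101/288
  pi_1 = 59/240
  pi_2 = 677/2160
  pi_3 = 389/4320

Verification (pi * P):
  101/288*7/16 + 59/240*9/16 + 677/2160*1/16 + 389/4320*7/16 = 101/288 = pi_0  (ok)
  101/288*1/16 + 59/240*1/8 + 677/2160*9/16 + 389/4320*3/16 = 59/240 = pi_1  (ok)
  101/288*3/8 + 59/240*1/4 + 677/2160*5/16 + 389/4320*1/4 = 677/2160 = pi_2  (ok)
  101/288*1/8 + 59/240*1/16 + 677/2160*1/16 + 389/4320*1/8 = 389/4320 = pi_3  (ok)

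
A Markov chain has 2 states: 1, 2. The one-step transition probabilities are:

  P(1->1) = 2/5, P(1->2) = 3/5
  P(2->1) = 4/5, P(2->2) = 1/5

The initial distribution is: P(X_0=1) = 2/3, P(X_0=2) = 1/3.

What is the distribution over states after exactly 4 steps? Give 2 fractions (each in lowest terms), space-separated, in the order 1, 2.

Propagating the distribution step by step (d_{t+1} = d_t * P):
d_0 = (1=2/3, 2=1/3)
  d_1[1] = 2/3*2/5 + 1/3*4/5 = 8/15
  d_1[2] = 2/3*3/5 + 1/3*1/5 = 7/15
d_1 = (1=8/15, 2=7/15)
  d_2[1] = 8/15*2/5 + 7/15*4/5 = 44/75
  d_2[2] = 8/15*3/5 + 7/15*1/5 = 31/75
d_2 = (1=44/75, 2=31/75)
  d_3[1] = 44/75*2/5 + 31/75*4/5 = 212/375
  d_3[2] = 44/75*3/5 + 31/75*1/5 = 163/375
d_3 = (1=212/375, 2=163/375)
  d_4[1] = 212/375*2/5 + 163/375*4/5 = 1076/1875
  d_4[2] = 212/375*3/5 + 163/375*1/5 = 799/1875
d_4 = (1=1076/1875, 2=799/1875)

Answer: 1076/1875 799/1875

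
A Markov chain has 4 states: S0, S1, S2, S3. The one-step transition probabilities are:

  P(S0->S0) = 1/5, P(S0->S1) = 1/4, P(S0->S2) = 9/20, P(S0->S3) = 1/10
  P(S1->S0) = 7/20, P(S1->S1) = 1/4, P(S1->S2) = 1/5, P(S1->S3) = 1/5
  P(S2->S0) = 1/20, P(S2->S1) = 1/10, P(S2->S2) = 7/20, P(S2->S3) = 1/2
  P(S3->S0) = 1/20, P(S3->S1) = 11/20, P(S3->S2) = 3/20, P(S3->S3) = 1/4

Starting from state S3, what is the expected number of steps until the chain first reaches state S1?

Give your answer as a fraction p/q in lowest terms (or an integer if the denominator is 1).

Let h_i = expected steps to first reach S1 from state i.
Boundary: h_S1 = 0.
First-step equations for the other states:
  h_S0 = 1 + 1/5*h_S0 + 1/4*h_S1 + 9/20*h_S2 + 1/10*h_S3
  h_S2 = 1 + 1/20*h_S0 + 1/10*h_S1 + 7/20*h_S2 + 1/2*h_S3
  h_S3 = 1 + 1/20*h_S0 + 11/20*h_S1 + 3/20*h_S2 + 1/4*h_S3

Substituting h_S1 = 0 and rearranging gives the linear system (I - Q) h = 1:
  [4/5, -9/20, -1/10] . (h_S0, h_S2, h_S3) = 1
  [-1/20, 13/20, -1/2] . (h_S0, h_S2, h_S3) = 1
  [-1/20, -3/20, 3/4] . (h_S0, h_S2, h_S3) = 1

Solving yields:
  h_S0 = 8440/2383
  h_S2 = 8500/2383
  h_S3 = 5440/2383

Starting state is S3, so the expected hitting time is h_S3 = 5440/2383.

Answer: 5440/2383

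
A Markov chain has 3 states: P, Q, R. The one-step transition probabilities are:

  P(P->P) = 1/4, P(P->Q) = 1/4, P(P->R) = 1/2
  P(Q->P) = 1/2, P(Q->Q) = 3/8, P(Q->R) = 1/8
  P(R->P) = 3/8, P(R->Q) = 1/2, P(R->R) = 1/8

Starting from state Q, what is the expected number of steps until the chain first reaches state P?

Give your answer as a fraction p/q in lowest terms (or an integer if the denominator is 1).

Let h_i = expected steps to first reach P from state i.
Boundary: h_P = 0.
First-step equations for the other states:
  h_Q = 1 + 1/2*h_P + 3/8*h_Q + 1/8*h_R
  h_R = 1 + 3/8*h_P + 1/2*h_Q + 1/8*h_R

Substituting h_P = 0 and rearranging gives the linear system (I - Q) h = 1:
  [5/8, -1/8] . (h_Q, h_R) = 1
  [-1/2, 7/8] . (h_Q, h_R) = 1

Solving yields:
  h_Q = 64/31
  h_R = 72/31

Starting state is Q, so the expected hitting time is h_Q = 64/31.

Answer: 64/31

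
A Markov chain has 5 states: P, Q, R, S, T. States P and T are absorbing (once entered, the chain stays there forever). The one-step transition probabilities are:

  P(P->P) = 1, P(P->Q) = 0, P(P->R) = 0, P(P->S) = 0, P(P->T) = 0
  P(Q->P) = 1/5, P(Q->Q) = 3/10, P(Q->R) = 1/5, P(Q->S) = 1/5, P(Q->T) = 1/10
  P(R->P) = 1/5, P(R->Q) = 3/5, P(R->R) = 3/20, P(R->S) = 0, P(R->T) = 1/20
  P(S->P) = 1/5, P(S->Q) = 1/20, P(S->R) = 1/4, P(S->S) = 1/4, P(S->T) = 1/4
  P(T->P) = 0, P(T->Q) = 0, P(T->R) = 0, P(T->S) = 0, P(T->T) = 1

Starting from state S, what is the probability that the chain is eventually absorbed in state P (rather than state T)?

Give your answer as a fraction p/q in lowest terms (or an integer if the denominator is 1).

Let a_i = P(absorbed in P | start in state i).
Boundary conditions: a_P = 1, a_T = 0.
For each transient state i, a_i = sum_j P(i->j) * a_j:
  a_Q = 1/5*a_P + 3/10*a_Q + 1/5*a_R + 1/5*a_S + 1/10*a_T
  a_R = 1/5*a_P + 3/5*a_Q + 3/20*a_R + 0*a_S + 1/20*a_T
  a_S = 1/5*a_P + 1/20*a_Q + 1/4*a_R + 1/4*a_S + 1/4*a_T

Substituting a_P = 1 and a_T = 0, rearrange to (I - Q) a = r where r[i] = P(i -> P):
  [7/10, -1/5, -1/5] . (a_Q, a_R, a_S) = 1/5
  [-3/5, 17/20, 0] . (a_Q, a_R, a_S) = 1/5
  [-1/20, -1/4, 3/4] . (a_Q, a_R, a_S) = 1/5

Solving yields:
  a_Q = 26/41
  a_R = 28/41
  a_S = 22/41

Starting state is S, so the absorption probability is a_S = 22/41.

Answer: 22/41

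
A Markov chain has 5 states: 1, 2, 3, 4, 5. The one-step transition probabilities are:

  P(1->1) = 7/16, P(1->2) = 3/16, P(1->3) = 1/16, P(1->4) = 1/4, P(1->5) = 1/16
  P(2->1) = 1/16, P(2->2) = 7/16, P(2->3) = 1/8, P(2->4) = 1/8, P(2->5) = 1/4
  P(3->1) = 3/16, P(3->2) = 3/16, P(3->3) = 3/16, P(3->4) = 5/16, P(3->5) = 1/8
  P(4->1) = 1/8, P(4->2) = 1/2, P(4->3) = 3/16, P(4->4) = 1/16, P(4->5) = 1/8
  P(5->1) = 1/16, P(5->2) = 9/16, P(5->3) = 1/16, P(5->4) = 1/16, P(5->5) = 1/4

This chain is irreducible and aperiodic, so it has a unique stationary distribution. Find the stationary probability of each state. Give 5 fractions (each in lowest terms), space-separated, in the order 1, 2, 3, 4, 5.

Answer: 228/1645 667/1645 199/1645 237/1645 314/1645

Derivation:
The stationary distribution satisfies pi = pi * P, i.e.:
  pi_1 = 7/16*pi_1 + 1/16*pi_2 + 3/16*pi_3 + 1/8*pi_4 + 1/16*pi_5
  pi_2 = 3/16*pi_1 + 7/16*pi_2 + 3/16*pi_3 + 1/2*pi_4 + 9/16*pi_5
  pi_3 = 1/16*pi_1 + 1/8*pi_2 + 3/16*pi_3 + 3/16*pi_4 + 1/16*pi_5
  pi_4 = 1/4*pi_1 + 1/8*pi_2 + 5/16*pi_3 + 1/16*pi_4 + 1/16*pi_5
  pi_5 = 1/16*pi_1 + 1/4*pi_2 + 1/8*pi_3 + 1/8*pi_4 + 1/4*pi_5
with normalization: pi_1 + pi_2 + pi_3 + pi_4 + pi_5 = 1.

Using the first 4 balance equations plus normalization, the linear system A*pi = b is:
  [-9/16, 1/16, 3/16, 1/8, 1/16] . pi = 0
  [3/16, -9/16, 3/16, 1/2, 9/16] . pi = 0
  [1/16, 1/8, -13/16, 3/16, 1/16] . pi = 0
  [1/4, 1/8, 5/16, -15/16, 1/16] . pi = 0
  [1, 1, 1, 1, 1] . pi = 1

Solving yields:
  pi_1 = 228/1645
  pi_2 = 667/1645
  pi_3 = 199/1645
  pi_4 = 237/1645
  pi_5 = 314/1645

Verification (pi * P):
  228/1645*7/16 + 667/1645*1/16 + 199/1645*3/16 + 237/1645*1/8 + 314/1645*1/16 = 228/1645 = pi_1  (ok)
  228/1645*3/16 + 667/1645*7/16 + 199/1645*3/16 + 237/1645*1/2 + 314/1645*9/16 = 667/1645 = pi_2  (ok)
  228/1645*1/16 + 667/1645*1/8 + 199/1645*3/16 + 237/1645*3/16 + 314/1645*1/16 = 199/1645 = pi_3  (ok)
  228/1645*1/4 + 667/1645*1/8 + 199/1645*5/16 + 237/1645*1/16 + 314/1645*1/16 = 237/1645 = pi_4  (ok)
  228/1645*1/16 + 667/1645*1/4 + 199/1645*1/8 + 237/1645*1/8 + 314/1645*1/4 = 314/1645 = pi_5  (ok)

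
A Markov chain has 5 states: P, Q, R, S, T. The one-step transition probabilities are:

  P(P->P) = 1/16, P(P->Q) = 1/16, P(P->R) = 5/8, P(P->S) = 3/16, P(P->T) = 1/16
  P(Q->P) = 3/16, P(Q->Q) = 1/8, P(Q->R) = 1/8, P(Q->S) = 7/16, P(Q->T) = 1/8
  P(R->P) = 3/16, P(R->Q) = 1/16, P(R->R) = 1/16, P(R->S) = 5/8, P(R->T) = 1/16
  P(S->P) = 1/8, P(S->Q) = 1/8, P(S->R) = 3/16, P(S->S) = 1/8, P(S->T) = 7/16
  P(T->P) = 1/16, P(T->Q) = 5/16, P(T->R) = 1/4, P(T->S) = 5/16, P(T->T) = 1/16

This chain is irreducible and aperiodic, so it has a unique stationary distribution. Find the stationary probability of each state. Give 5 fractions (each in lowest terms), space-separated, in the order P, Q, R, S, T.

Answer: 13939/109376 1905/13672 11985/54688 8807/27344 20999/109376

Derivation:
The stationary distribution satisfies pi = pi * P, i.e.:
  pi_P = 1/16*pi_P + 3/16*pi_Q + 3/16*pi_R + 1/8*pi_S + 1/16*pi_T
  pi_Q = 1/16*pi_P + 1/8*pi_Q + 1/16*pi_R + 1/8*pi_S + 5/16*pi_T
  pi_R = 5/8*pi_P + 1/8*pi_Q + 1/16*pi_R + 3/16*pi_S + 1/4*pi_T
  pi_S = 3/16*pi_P + 7/16*pi_Q + 5/8*pi_R + 1/8*pi_S + 5/16*pi_T
  pi_T = 1/16*pi_P + 1/8*pi_Q + 1/16*pi_R + 7/16*pi_S + 1/16*pi_T
with normalization: pi_P + pi_Q + pi_R + pi_S + pi_T = 1.

Using the first 4 balance equations plus normalization, the linear system A*pi = b is:
  [-15/16, 3/16, 3/16, 1/8, 1/16] . pi = 0
  [1/16, -7/8, 1/16, 1/8, 5/16] . pi = 0
  [5/8, 1/8, -15/16, 3/16, 1/4] . pi = 0
  [3/16, 7/16, 5/8, -7/8, 5/16] . pi = 0
  [1, 1, 1, 1, 1] . pi = 1

Solving yields:
  pi_P = 13939/109376
  pi_Q = 1905/13672
  pi_R = 11985/54688
  pi_S = 8807/27344
  pi_T = 20999/109376

Verification (pi * P):
  13939/109376*1/16 + 1905/13672*3/16 + 11985/54688*3/16 + 8807/27344*1/8 + 20999/109376*1/16 = 13939/109376 = pi_P  (ok)
  13939/109376*1/16 + 1905/13672*1/8 + 11985/54688*1/16 + 8807/27344*1/8 + 20999/109376*5/16 = 1905/13672 = pi_Q  (ok)
  13939/109376*5/8 + 1905/13672*1/8 + 11985/54688*1/16 + 8807/27344*3/16 + 20999/109376*1/4 = 11985/54688 = pi_R  (ok)
  13939/109376*3/16 + 1905/13672*7/16 + 11985/54688*5/8 + 8807/27344*1/8 + 20999/109376*5/16 = 8807/27344 = pi_S  (ok)
  13939/109376*1/16 + 1905/13672*1/8 + 11985/54688*1/16 + 8807/27344*7/16 + 20999/109376*1/16 = 20999/109376 = pi_T  (ok)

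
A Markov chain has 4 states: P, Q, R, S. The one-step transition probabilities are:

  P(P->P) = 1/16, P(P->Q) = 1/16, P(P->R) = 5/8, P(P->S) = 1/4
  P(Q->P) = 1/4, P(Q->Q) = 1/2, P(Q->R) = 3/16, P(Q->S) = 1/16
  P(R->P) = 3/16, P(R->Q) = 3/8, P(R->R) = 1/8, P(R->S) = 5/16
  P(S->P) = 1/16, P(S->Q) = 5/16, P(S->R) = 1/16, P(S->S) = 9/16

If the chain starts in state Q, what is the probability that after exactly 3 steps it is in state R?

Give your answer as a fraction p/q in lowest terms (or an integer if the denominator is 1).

Answer: 923/4096

Derivation:
Computing P^3 by repeated multiplication:
P^1 =
  P: [1/16, 1/16, 5/8, 1/4]
  Q: [1/4, 1/2, 3/16, 1/16]
  R: [3/16, 3/8, 1/8, 5/16]
  S: [1/16, 5/16, 1/16, 9/16]
P^2 =
  P: [39/256, 89/256, 37/256, 91/256]
  Q: [23/128, 91/256, 71/256, 3/16]
  R: [19/128, 11/32, 57/256, 73/256]
  S: [33/256, 23/64, 9/64, 95/256]
P^3 =
  P: [597/4096, 357/1024, 411/2048, 1249/4096]
  Q: [671/4096, 45/128, 923/4096, 531/2048]
  R: [317/2048, 1449/4096, 831/4096, 591/2048]
  S: [151/1024, 365/1024, 773/4096, 1259/4096]

(P^3)[Q -> R] = 923/4096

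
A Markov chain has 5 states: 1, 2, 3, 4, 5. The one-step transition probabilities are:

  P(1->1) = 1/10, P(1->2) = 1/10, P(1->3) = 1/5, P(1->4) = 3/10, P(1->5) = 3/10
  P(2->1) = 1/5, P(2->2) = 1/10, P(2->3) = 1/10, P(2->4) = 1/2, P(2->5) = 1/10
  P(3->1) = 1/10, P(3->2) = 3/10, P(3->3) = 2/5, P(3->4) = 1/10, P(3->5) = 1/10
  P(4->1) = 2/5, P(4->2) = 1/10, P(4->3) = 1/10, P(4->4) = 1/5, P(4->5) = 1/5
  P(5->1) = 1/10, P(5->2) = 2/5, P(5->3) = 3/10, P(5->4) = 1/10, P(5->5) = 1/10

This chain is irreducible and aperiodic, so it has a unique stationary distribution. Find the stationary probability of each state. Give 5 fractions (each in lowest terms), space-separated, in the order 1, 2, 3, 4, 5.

The stationary distribution satisfies pi = pi * P, i.e.:
  pi_1 = 1/10*pi_1 + 1/5*pi_2 + 1/10*pi_3 + 2/5*pi_4 + 1/10*pi_5
  pi_2 = 1/10*pi_1 + 1/10*pi_2 + 3/10*pi_3 + 1/10*pi_4 + 2/5*pi_5
  pi_3 = 1/5*pi_1 + 1/10*pi_2 + 2/5*pi_3 + 1/10*pi_4 + 3/10*pi_5
  pi_4 = 3/10*pi_1 + 1/2*pi_2 + 1/10*pi_3 + 1/5*pi_4 + 1/10*pi_5
  pi_5 = 3/10*pi_1 + 1/10*pi_2 + 1/10*pi_3 + 1/5*pi_4 + 1/10*pi_5
with normalization: pi_1 + pi_2 + pi_3 + pi_4 + pi_5 = 1.

Using the first 4 balance equations plus normalization, the linear system A*pi = b is:
  [-9/10, 1/5, 1/10, 2/5, 1/10] . pi = 0
  [1/10, -9/10, 3/10, 1/10, 2/5] . pi = 0
  [1/5, 1/10, -3/5, 1/10, 3/10] . pi = 0
  [3/10, 1/2, 1/10, -4/5, 1/10] . pi = 0
  [1, 1, 1, 1, 1] . pi = 1

Solving yields:
  pi_1 = 179/938
  pi_2 = 90/469
  pi_3 = 29/134
  pi_4 = 16/67
  pi_5 = 76/469

Verification (pi * P):
  179/938*1/10 + 90/469*1/5 + 29/134*1/10 + 16/67*2/5 + 76/469*1/10 = 179/938 = pi_1  (ok)
  179/938*1/10 + 90/469*1/10 + 29/134*3/10 + 16/67*1/10 + 76/469*2/5 = 90/469 = pi_2  (ok)
  179/938*1/5 + 90/469*1/10 + 29/134*2/5 + 16/67*1/10 + 76/469*3/10 = 29/134 = pi_3  (ok)
  179/938*3/10 + 90/469*1/2 + 29/134*1/10 + 16/67*1/5 + 76/469*1/10 = 16/67 = pi_4  (ok)
  179/938*3/10 + 90/469*1/10 + 29/134*1/10 + 16/67*1/5 + 76/469*1/10 = 76/469 = pi_5  (ok)

Answer: 179/938 90/469 29/134 16/67 76/469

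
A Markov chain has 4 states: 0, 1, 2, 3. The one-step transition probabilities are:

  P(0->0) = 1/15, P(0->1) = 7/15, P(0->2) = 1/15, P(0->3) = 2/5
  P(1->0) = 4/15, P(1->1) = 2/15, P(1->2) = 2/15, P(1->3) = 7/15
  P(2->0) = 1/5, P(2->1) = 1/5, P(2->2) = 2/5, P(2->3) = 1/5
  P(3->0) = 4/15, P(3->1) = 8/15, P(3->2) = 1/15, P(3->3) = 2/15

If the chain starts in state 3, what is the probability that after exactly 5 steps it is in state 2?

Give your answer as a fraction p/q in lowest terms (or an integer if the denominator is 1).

Answer: 33698/253125

Derivation:
Computing P^5 by repeated multiplication:
P^1 =
  0: [1/15, 7/15, 1/15, 2/5]
  1: [4/15, 2/15, 2/15, 7/15]
  2: [1/5, 1/5, 2/5, 1/5]
  3: [4/15, 8/15, 1/15, 2/15]
P^2 =
  0: [56/225, 8/25, 3/25, 14/45]
  1: [46/225, 94/225, 3/25, 58/225]
  2: [1/5, 23/75, 16/75, 7/25]
  3: [47/225, 7/25, 28/225, 29/75]
P^3 =
  0: [47/225, 1177/3375, 16/125, 1061/3375]
  1: [49/225, 211/675, 454/3375, 377/1125]
  2: [239/1125, 367/1125, 178/1125, 341/1125]
  3: [731/3375, 247/675, 428/3375, 109/375]
P^4 =
  0: [1217/5625, 1897/5625, 6712/50625, 15887/50625]
  1: [10841/50625, 3533/10125, 268/2025, 15419/50625]
  2: [721/3375, 5669/16875, 794/5625, 5219/16875]
  3: [10879/50625, 5573/16875, 2/15, 16277/50625]
P^5 =
  0: [162929/759375, 258049/759375, 101258/759375, 237139/759375]
  1: [163277/759375, 254669/759375, 754/5625, 239639/759375]
  2: [18101/84375, 85471/253125, 34454/253125, 26299/84375]
  3: [54371/253125, 260057/759375, 33698/253125, 235111/759375]

(P^5)[3 -> 2] = 33698/253125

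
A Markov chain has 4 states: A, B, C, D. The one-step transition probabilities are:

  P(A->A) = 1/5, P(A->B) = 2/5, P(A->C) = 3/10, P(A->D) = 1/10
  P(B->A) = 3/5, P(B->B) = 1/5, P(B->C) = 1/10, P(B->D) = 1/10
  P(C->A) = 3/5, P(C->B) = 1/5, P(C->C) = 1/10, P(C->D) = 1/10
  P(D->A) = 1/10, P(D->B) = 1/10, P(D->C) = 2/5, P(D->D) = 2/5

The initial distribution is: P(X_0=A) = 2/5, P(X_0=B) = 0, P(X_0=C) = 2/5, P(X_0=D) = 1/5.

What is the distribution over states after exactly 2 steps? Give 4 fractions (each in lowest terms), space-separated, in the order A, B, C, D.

Propagating the distribution step by step (d_{t+1} = d_t * P):
d_0 = (A=2/5, B=0, C=2/5, D=1/5)
  d_1[A] = 2/5*1/5 + 0*3/5 + 2/5*3/5 + 1/5*1/10 = 17/50
  d_1[B] = 2/5*2/5 + 0*1/5 + 2/5*1/5 + 1/5*1/10 = 13/50
  d_1[C] = 2/5*3/10 + 0*1/10 + 2/5*1/10 + 1/5*2/5 = 6/25
  d_1[D] = 2/5*1/10 + 0*1/10 + 2/5*1/10 + 1/5*2/5 = 4/25
d_1 = (A=17/50, B=13/50, C=6/25, D=4/25)
  d_2[A] = 17/50*1/5 + 13/50*3/5 + 6/25*3/5 + 4/25*1/10 = 48/125
  d_2[B] = 17/50*2/5 + 13/50*1/5 + 6/25*1/5 + 4/25*1/10 = 63/250
  d_2[C] = 17/50*3/10 + 13/50*1/10 + 6/25*1/10 + 4/25*2/5 = 27/125
  d_2[D] = 17/50*1/10 + 13/50*1/10 + 6/25*1/10 + 4/25*2/5 = 37/250
d_2 = (A=48/125, B=63/250, C=27/125, D=37/250)

Answer: 48/125 63/250 27/125 37/250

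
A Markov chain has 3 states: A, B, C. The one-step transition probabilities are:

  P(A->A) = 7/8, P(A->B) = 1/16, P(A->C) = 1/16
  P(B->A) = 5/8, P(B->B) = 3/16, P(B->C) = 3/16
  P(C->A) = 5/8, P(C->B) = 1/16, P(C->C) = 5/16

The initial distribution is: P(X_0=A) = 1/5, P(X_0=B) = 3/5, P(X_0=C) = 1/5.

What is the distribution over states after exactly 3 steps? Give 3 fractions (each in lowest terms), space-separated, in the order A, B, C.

Propagating the distribution step by step (d_{t+1} = d_t * P):
d_0 = (A=1/5, B=3/5, C=1/5)
  d_1[A] = 1/5*7/8 + 3/5*5/8 + 1/5*5/8 = 27/40
  d_1[B] = 1/5*1/16 + 3/5*3/16 + 1/5*1/16 = 11/80
  d_1[C] = 1/5*1/16 + 3/5*3/16 + 1/5*5/16 = 3/16
d_1 = (A=27/40, B=11/80, C=3/16)
  d_2[A] = 27/40*7/8 + 11/80*5/8 + 3/16*5/8 = 127/160
  d_2[B] = 27/40*1/16 + 11/80*3/16 + 3/16*1/16 = 51/640
  d_2[C] = 27/40*1/16 + 11/80*3/16 + 3/16*5/16 = 81/640
d_2 = (A=127/160, B=51/640, C=81/640)
  d_3[A] = 127/160*7/8 + 51/640*5/8 + 81/640*5/8 = 527/640
  d_3[B] = 127/160*1/16 + 51/640*3/16 + 81/640*1/16 = 371/5120
  d_3[C] = 127/160*1/16 + 51/640*3/16 + 81/640*5/16 = 533/5120
d_3 = (A=527/640, B=371/5120, C=533/5120)

Answer: 527/640 371/5120 533/5120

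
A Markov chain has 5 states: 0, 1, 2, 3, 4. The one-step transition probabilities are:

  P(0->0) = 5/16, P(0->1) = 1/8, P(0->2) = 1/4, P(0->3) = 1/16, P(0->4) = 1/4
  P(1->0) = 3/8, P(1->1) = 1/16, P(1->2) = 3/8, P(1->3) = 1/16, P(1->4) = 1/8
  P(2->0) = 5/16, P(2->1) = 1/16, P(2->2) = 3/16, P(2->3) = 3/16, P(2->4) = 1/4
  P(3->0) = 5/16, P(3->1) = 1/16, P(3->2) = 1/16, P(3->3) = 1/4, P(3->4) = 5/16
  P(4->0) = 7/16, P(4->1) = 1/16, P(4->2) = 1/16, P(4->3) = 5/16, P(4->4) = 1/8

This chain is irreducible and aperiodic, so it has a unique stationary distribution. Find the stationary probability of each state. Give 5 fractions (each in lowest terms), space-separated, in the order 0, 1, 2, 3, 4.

Answer: 5915/17117 2879/34234 12017/68468 5901/34234 15231/68468

Derivation:
The stationary distribution satisfies pi = pi * P, i.e.:
  pi_0 = 5/16*pi_0 + 3/8*pi_1 + 5/16*pi_2 + 5/16*pi_3 + 7/16*pi_4
  pi_1 = 1/8*pi_0 + 1/16*pi_1 + 1/16*pi_2 + 1/16*pi_3 + 1/16*pi_4
  pi_2 = 1/4*pi_0 + 3/8*pi_1 + 3/16*pi_2 + 1/16*pi_3 + 1/16*pi_4
  pi_3 = 1/16*pi_0 + 1/16*pi_1 + 3/16*pi_2 + 1/4*pi_3 + 5/16*pi_4
  pi_4 = 1/4*pi_0 + 1/8*pi_1 + 1/4*pi_2 + 5/16*pi_3 + 1/8*pi_4
with normalization: pi_0 + pi_1 + pi_2 + pi_3 + pi_4 = 1.

Using the first 4 balance equations plus normalization, the linear system A*pi = b is:
  [-11/16, 3/8, 5/16, 5/16, 7/16] . pi = 0
  [1/8, -15/16, 1/16, 1/16, 1/16] . pi = 0
  [1/4, 3/8, -13/16, 1/16, 1/16] . pi = 0
  [1/16, 1/16, 3/16, -3/4, 5/16] . pi = 0
  [1, 1, 1, 1, 1] . pi = 1

Solving yields:
  pi_0 = 5915/17117
  pi_1 = 2879/34234
  pi_2 = 12017/68468
  pi_3 = 5901/34234
  pi_4 = 15231/68468

Verification (pi * P):
  5915/17117*5/16 + 2879/34234*3/8 + 12017/68468*5/16 + 5901/34234*5/16 + 15231/68468*7/16 = 5915/17117 = pi_0  (ok)
  5915/17117*1/8 + 2879/34234*1/16 + 12017/68468*1/16 + 5901/34234*1/16 + 15231/68468*1/16 = 2879/34234 = pi_1  (ok)
  5915/17117*1/4 + 2879/34234*3/8 + 12017/68468*3/16 + 5901/34234*1/16 + 15231/68468*1/16 = 12017/68468 = pi_2  (ok)
  5915/17117*1/16 + 2879/34234*1/16 + 12017/68468*3/16 + 5901/34234*1/4 + 15231/68468*5/16 = 5901/34234 = pi_3  (ok)
  5915/17117*1/4 + 2879/34234*1/8 + 12017/68468*1/4 + 5901/34234*5/16 + 15231/68468*1/8 = 15231/68468 = pi_4  (ok)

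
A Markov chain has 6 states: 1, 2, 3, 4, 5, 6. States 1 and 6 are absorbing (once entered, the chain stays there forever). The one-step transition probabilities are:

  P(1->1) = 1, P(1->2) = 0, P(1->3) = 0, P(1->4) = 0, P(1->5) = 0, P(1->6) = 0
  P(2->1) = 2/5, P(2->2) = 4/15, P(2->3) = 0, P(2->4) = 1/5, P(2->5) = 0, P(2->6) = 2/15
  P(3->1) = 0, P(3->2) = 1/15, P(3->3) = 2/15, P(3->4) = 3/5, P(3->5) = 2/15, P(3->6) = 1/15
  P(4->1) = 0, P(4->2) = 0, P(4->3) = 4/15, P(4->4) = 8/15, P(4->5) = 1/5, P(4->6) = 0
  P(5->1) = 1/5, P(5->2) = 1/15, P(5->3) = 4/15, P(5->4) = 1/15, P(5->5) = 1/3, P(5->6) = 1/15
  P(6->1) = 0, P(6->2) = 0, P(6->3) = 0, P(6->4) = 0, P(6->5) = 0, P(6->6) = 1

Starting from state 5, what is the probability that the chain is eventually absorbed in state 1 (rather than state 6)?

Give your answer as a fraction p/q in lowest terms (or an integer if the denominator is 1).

Let a_i = P(absorbed in 1 | start in state i).
Boundary conditions: a_1 = 1, a_6 = 0.
For each transient state i, a_i = sum_j P(i->j) * a_j:
  a_2 = 2/5*a_1 + 4/15*a_2 + 0*a_3 + 1/5*a_4 + 0*a_5 + 2/15*a_6
  a_3 = 0*a_1 + 1/15*a_2 + 2/15*a_3 + 3/5*a_4 + 2/15*a_5 + 1/15*a_6
  a_4 = 0*a_1 + 0*a_2 + 4/15*a_3 + 8/15*a_4 + 1/5*a_5 + 0*a_6
  a_5 = 1/5*a_1 + 1/15*a_2 + 4/15*a_3 + 1/15*a_4 + 1/3*a_5 + 1/15*a_6

Substituting a_1 = 1 and a_6 = 0, rearrange to (I - Q) a = r where r[i] = P(i -> 1):
  [11/15, 0, -1/5, 0] . (a_2, a_3, a_4, a_5) = 2/5
  [-1/15, 13/15, -3/5, -2/15] . (a_2, a_3, a_4, a_5) = 0
  [0, -4/15, 7/15, -1/5] . (a_2, a_3, a_4, a_5) = 0
  [-1/15, -4/15, -1/15, 2/3] . (a_2, a_3, a_4, a_5) = 1/5

Solving yields:
  a_2 = 63/88
  a_3 = 13/22
  a_4 = 5/8
  a_5 = 59/88

Starting state is 5, so the absorption probability is a_5 = 59/88.

Answer: 59/88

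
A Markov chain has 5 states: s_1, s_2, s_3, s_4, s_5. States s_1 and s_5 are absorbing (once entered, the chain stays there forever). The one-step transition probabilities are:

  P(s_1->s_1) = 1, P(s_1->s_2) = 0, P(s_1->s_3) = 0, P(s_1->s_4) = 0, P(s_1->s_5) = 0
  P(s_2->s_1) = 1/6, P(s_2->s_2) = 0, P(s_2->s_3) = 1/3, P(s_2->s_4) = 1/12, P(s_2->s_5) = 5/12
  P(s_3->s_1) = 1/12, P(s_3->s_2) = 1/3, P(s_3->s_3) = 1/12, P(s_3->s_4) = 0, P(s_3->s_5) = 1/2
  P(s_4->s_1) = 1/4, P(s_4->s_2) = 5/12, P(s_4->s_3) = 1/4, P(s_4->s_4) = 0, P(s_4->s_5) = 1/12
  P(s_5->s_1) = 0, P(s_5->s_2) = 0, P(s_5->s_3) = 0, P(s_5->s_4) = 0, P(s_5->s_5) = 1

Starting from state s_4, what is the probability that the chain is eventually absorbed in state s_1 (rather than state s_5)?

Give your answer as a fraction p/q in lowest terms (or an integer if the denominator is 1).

Answer: 538/1325

Derivation:
Let a_i = P(absorbed in s_1 | start in state i).
Boundary conditions: a_s_1 = 1, a_s_5 = 0.
For each transient state i, a_i = sum_j P(i->j) * a_j:
  a_s_2 = 1/6*a_s_1 + 0*a_s_2 + 1/3*a_s_3 + 1/12*a_s_4 + 5/12*a_s_5
  a_s_3 = 1/12*a_s_1 + 1/3*a_s_2 + 1/12*a_s_3 + 0*a_s_4 + 1/2*a_s_5
  a_s_4 = 1/4*a_s_1 + 5/12*a_s_2 + 1/4*a_s_3 + 0*a_s_4 + 1/12*a_s_5

Substituting a_s_1 = 1 and a_s_5 = 0, rearrange to (I - Q) a = r where r[i] = P(i -> s_1):
  [1, -1/3, -1/12] . (a_s_2, a_s_3, a_s_4) = 1/6
  [-1/3, 11/12, 0] . (a_s_2, a_s_3, a_s_4) = 1/12
  [-5/12, -1/4, 1] . (a_s_2, a_s_3, a_s_4) = 1/4

Solving yields:
  a_s_2 = 348/1325
  a_s_3 = 247/1325
  a_s_4 = 538/1325

Starting state is s_4, so the absorption probability is a_s_4 = 538/1325.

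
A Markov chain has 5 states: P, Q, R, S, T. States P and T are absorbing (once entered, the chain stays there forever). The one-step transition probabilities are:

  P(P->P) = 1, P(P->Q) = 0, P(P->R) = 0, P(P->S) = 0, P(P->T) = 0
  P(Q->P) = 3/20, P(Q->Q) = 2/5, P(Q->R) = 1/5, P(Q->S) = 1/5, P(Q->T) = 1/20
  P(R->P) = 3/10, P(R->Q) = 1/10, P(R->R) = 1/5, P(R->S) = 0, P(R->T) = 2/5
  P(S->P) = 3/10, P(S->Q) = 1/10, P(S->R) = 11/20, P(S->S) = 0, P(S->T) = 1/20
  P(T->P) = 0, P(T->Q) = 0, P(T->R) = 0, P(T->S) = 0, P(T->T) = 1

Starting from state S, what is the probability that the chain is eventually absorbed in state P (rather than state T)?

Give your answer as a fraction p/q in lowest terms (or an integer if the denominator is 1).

Answer: 1053/1732

Derivation:
Let a_i = P(absorbed in P | start in state i).
Boundary conditions: a_P = 1, a_T = 0.
For each transient state i, a_i = sum_j P(i->j) * a_j:
  a_Q = 3/20*a_P + 2/5*a_Q + 1/5*a_R + 1/5*a_S + 1/20*a_T
  a_R = 3/10*a_P + 1/10*a_Q + 1/5*a_R + 0*a_S + 2/5*a_T
  a_S = 3/10*a_P + 1/10*a_Q + 11/20*a_R + 0*a_S + 1/20*a_T

Substituting a_P = 1 and a_T = 0, rearrange to (I - Q) a = r where r[i] = P(i -> P):
  [3/5, -1/5, -1/5] . (a_Q, a_R, a_S) = 3/20
  [-1/10, 4/5, 0] . (a_Q, a_R, a_S) = 3/10
  [-1/10, -11/20, 1] . (a_Q, a_R, a_S) = 3/10

Solving yields:
  a_Q = 261/433
  a_R = 195/433
  a_S = 1053/1732

Starting state is S, so the absorption probability is a_S = 1053/1732.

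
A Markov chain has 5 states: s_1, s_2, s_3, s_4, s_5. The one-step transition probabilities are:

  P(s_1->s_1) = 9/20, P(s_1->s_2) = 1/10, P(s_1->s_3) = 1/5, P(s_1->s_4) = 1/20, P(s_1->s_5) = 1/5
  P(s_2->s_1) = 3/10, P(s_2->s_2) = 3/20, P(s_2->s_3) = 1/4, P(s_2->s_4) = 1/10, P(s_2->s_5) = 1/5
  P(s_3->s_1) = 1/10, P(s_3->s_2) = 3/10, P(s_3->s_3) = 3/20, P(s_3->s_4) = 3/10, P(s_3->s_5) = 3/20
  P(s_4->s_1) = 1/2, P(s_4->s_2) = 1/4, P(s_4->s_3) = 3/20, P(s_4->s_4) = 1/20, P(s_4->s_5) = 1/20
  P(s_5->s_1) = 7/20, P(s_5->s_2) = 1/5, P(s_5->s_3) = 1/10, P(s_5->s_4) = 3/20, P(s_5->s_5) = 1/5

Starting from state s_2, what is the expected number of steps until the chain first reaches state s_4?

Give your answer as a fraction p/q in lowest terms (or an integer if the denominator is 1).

Let h_i = expected steps to first reach s_4 from state i.
Boundary: h_s_4 = 0.
First-step equations for the other states:
  h_s_1 = 1 + 9/20*h_s_1 + 1/10*h_s_2 + 1/5*h_s_3 + 1/20*h_s_4 + 1/5*h_s_5
  h_s_2 = 1 + 3/10*h_s_1 + 3/20*h_s_2 + 1/4*h_s_3 + 1/10*h_s_4 + 1/5*h_s_5
  h_s_3 = 1 + 1/10*h_s_1 + 3/10*h_s_2 + 3/20*h_s_3 + 3/10*h_s_4 + 3/20*h_s_5
  h_s_5 = 1 + 7/20*h_s_1 + 1/5*h_s_2 + 1/10*h_s_3 + 3/20*h_s_4 + 1/5*h_s_5

Substituting h_s_4 = 0 and rearranging gives the linear system (I - Q) h = 1:
  [11/20, -1/10, -1/5, -1/5] . (h_s_1, h_s_2, h_s_3, h_s_5) = 1
  [-3/10, 17/20, -1/4, -1/5] . (h_s_1, h_s_2, h_s_3, h_s_5) = 1
  [-1/10, -3/10, 17/20, -3/20] . (h_s_1, h_s_2, h_s_3, h_s_5) = 1
  [-7/20, -1/5, -1/10, 4/5] . (h_s_1, h_s_2, h_s_3, h_s_5) = 1

Solving yields:
  h_s_1 = 4915/601
  h_s_2 = 9185/1202
  h_s_3 = 7405/1202
  h_s_5 = 9025/1202

Starting state is s_2, so the expected hitting time is h_s_2 = 9185/1202.

Answer: 9185/1202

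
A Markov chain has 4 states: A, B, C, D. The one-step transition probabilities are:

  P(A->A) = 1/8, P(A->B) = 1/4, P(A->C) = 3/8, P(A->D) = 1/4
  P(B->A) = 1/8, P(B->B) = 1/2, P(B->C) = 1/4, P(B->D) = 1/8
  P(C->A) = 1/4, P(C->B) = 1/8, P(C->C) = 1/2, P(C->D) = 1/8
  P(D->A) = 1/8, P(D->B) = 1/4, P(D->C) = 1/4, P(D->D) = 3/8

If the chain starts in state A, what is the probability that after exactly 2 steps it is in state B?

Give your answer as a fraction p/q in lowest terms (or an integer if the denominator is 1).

Computing P^2 by repeated multiplication:
P^1 =
  A: [1/8, 1/4, 3/8, 1/4]
  B: [1/8, 1/2, 1/4, 1/8]
  C: [1/4, 1/8, 1/2, 1/8]
  D: [1/8, 1/4, 1/4, 3/8]
P^2 =
  A: [11/64, 17/64, 23/64, 13/64]
  B: [5/32, 11/32, 21/64, 11/64]
  C: [3/16, 7/32, 13/32, 3/16]
  D: [5/32, 9/32, 21/64, 15/64]

(P^2)[A -> B] = 17/64

Answer: 17/64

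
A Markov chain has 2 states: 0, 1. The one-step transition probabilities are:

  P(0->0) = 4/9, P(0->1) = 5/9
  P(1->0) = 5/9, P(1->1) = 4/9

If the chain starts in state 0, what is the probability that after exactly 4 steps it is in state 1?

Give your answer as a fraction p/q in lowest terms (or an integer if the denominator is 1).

Computing P^4 by repeated multiplication:
P^1 =
  0: [4/9, 5/9]
  1: [5/9, 4/9]
P^2 =
  0: [41/81, 40/81]
  1: [40/81, 41/81]
P^3 =
  0: [364/729, 365/729]
  1: [365/729, 364/729]
P^4 =
  0: [3281/6561, 3280/6561]
  1: [3280/6561, 3281/6561]

(P^4)[0 -> 1] = 3280/6561

Answer: 3280/6561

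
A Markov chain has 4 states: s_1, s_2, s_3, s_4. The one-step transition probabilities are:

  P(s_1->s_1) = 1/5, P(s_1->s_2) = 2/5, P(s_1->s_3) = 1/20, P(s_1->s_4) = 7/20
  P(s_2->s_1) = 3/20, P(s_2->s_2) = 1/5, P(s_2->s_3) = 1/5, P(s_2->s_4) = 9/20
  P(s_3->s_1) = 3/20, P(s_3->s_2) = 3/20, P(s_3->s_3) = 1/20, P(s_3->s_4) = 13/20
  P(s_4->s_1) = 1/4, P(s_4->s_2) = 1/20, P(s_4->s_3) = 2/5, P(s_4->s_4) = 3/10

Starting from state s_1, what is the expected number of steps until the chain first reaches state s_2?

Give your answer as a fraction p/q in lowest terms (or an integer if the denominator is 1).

Answer: 270/59

Derivation:
Let h_i = expected steps to first reach s_2 from state i.
Boundary: h_s_2 = 0.
First-step equations for the other states:
  h_s_1 = 1 + 1/5*h_s_1 + 2/5*h_s_2 + 1/20*h_s_3 + 7/20*h_s_4
  h_s_3 = 1 + 3/20*h_s_1 + 3/20*h_s_2 + 1/20*h_s_3 + 13/20*h_s_4
  h_s_4 = 1 + 1/4*h_s_1 + 1/20*h_s_2 + 2/5*h_s_3 + 3/10*h_s_4

Substituting h_s_2 = 0 and rearranging gives the linear system (I - Q) h = 1:
  [4/5, -1/20, -7/20] . (h_s_1, h_s_3, h_s_4) = 1
  [-3/20, 19/20, -13/20] . (h_s_1, h_s_3, h_s_4) = 1
  [-1/4, -2/5, 7/10] . (h_s_1, h_s_3, h_s_4) = 1

Solving yields:
  h_s_1 = 270/59
  h_s_3 = 375/59
  h_s_4 = 395/59

Starting state is s_1, so the expected hitting time is h_s_1 = 270/59.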